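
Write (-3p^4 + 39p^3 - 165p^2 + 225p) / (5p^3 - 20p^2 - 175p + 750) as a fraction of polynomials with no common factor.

(-3p^2 + 9p)/(5p + 30)

Apply the Euclidean algorithm:
  -3p^4 + 39p^3 - 165p^2 + 225p = (-(3/5)p + 27/5)(5p^3 - 20p^2 - 175p + 750) + (-162p^2 + 1620p - 4050)
  5p^3 - 20p^2 - 175p + 750 = (-(5/162)p - 5/27)(-162p^2 + 1620p - 4050) + (0)
Last nonzero remainder: -162p^2 + 1620p - 4050. Dividing through by -162 gives the monic gcd p^2 - 10p + 25.
Cancel p^2 - 10p + 25 from numerator and denominator to get the reduced form.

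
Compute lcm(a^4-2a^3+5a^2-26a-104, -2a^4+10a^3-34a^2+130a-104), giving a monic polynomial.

Apply the Euclidean algorithm:
  a^4-2a^3+5a^2-26a-104 = (-1/2)(-2a^4+10a^3-34a^2+130a-104) + (3a^3-12a^2+39a-156)
  -2a^4+10a^3-34a^2+130a-104 = (-(2/3)a+2/3)(3a^3-12a^2+39a-156) + (0)
Last nonzero remainder: 3a^3-12a^2+39a-156. Dividing through by 3 gives the monic gcd a^3-4a^2+13a-52.
Then lcm(f, g) = f·g / gcd(f, g); expanding and making the result monic gives the answer.

a^5-3a^4+7a^3-31a^2-78a+104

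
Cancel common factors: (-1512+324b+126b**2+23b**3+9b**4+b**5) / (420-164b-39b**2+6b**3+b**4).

(126+15b+5b**2+b**3)/(-35+2b+b**2)

Repeated division with remainder:
  b**5+9b**4+23b**3+126b**2+324b-1512 = (b+3)(b**4+6b**3-39b**2-164b+420) + (44b**3+407b**2+396b-2772)
  b**4+6b**3-39b**2-164b+420 = ((1/44)b-13/176)(44b**3+407b**2+396b-2772) + (-(287/16)b**2-(287/4)b+861/4)
  44b**3+407b**2+396b-2772 = (-(704/287)b-528/41)(-(287/16)b**2-(287/4)b+861/4) + (0)
Last nonzero remainder: -(287/16)b**2-(287/4)b+861/4. Dividing through by -287/16 gives the monic gcd b**2+4b-12.
Cancel b**2+4b-12 from numerator and denominator to get the reduced form.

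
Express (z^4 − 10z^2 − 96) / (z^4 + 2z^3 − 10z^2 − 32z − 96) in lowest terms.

(z^2 + 6)/(z^2 + 2z + 6)

Apply the Euclidean algorithm:
  z^4 − 10z^2 − 96 = (z^4 + 2z^3 − 10z^2 − 32z − 96) + (−2z^3 + 32z)
  z^4 + 2z^3 − 10z^2 − 32z − 96 = (−(1/2)z − 1)(−2z^3 + 32z) + (6z^2 − 96)
  −2z^3 + 32z = (−(1/3)z)(6z^2 − 96) + (0)
Last nonzero remainder: 6z^2 − 96. Dividing through by 6 gives the monic gcd z^2 − 16.
Cancel z^2 − 16 from numerator and denominator to get the reduced form.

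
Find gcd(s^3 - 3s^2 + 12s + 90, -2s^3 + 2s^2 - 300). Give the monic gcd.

s^2 - 6s + 30

Repeated division with remainder:
  s^3 - 3s^2 + 12s + 90 = (-1/2)(-2s^3 + 2s^2 - 300) + (-2s^2 + 12s - 60)
  -2s^3 + 2s^2 - 300 = (s + 5)(-2s^2 + 12s - 60) + (0)
Last nonzero remainder: -2s^2 + 12s - 60. Dividing through by -2 gives the monic gcd s^2 - 6s + 30.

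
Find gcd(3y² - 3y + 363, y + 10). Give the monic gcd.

1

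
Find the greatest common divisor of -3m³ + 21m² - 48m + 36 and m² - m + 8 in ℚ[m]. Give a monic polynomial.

1

By polynomial division,
  -3m³ + 21m² - 48m + 36 = (-3m + 18)(m² - m + 8) + (-6m - 108)
  m² - m + 8 = (-(1/6)m + 19/6)(-6m - 108) + (350)
  -6m - 108 = (-(3/175)m - 54/175)(350) + (0)
The last nonzero remainder is the constant 350, so the polynomials are coprime and gcd = 1.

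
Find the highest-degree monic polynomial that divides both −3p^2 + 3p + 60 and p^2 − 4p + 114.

1

Euclidean algorithm in ℚ[p]:
  −3p^2 + 3p + 60 = (−3)(p^2 − 4p + 114) + (−9p + 402)
  p^2 − 4p + 114 = (−(1/9)p − 122/27)(−9p + 402) + (17374/9)
  −9p + 402 = (−(81/17374)p + 1809/8687)(17374/9) + (0)
The last nonzero remainder is the constant 17374/9, so the polynomials are coprime and gcd = 1.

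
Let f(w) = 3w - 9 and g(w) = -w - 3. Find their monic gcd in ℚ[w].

1

Apply the Euclidean algorithm:
  3w - 9 = (-3)(-w - 3) + (-18)
  -w - 3 = ((1/18)w + 1/6)(-18) + (0)
The last nonzero remainder is the constant -18, so the polynomials are coprime and gcd = 1.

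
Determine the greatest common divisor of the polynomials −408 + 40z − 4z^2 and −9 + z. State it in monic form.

Euclidean algorithm in ℚ[z]:
  −4z^2 + 40z − 408 = (−4z + 4)(z − 9) + (−372)
  z − 9 = (−(1/372)z + 3/124)(−372) + (0)
The last nonzero remainder is the constant −372, so the polynomials are coprime and gcd = 1.

1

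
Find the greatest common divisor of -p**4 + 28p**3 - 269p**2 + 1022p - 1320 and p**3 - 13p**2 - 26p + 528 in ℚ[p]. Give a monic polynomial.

p - 11

Apply the Euclidean algorithm:
  -p**4 + 28p**3 - 269p**2 + 1022p - 1320 = (-p + 15)(p**3 - 13p**2 - 26p + 528) + (-100p**2 + 1940p - 9240)
  p**3 - 13p**2 - 26p + 528 = (-(1/100)p - 8/125)(-100p**2 + 1940p - 9240) + ((144/25)p - 1584/25)
  -100p**2 + 1940p - 9240 = (-(625/36)p + 875/6)((144/25)p - 1584/25) + (0)
Last nonzero remainder: (144/25)p - 1584/25. Dividing through by 144/25 gives the monic gcd p - 11.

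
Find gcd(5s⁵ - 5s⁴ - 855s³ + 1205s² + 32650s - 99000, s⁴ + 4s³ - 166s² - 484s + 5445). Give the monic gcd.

s³ - 7s² - 89s + 495

Repeated division with remainder:
  5s⁵ - 5s⁴ - 855s³ + 1205s² + 32650s - 99000 = (5s - 25)(s⁴ + 4s³ - 166s² - 484s + 5445) + (75s³ - 525s² - 6675s + 37125)
  s⁴ + 4s³ - 166s² - 484s + 5445 = ((1/75)s + 11/75)(75s³ - 525s² - 6675s + 37125) + (0)
Last nonzero remainder: 75s³ - 525s² - 6675s + 37125. Dividing through by 75 gives the monic gcd s³ - 7s² - 89s + 495.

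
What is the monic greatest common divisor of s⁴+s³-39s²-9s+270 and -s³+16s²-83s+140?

Repeated division with remainder:
  s⁴+s³-39s²-9s+270 = (-s-17)(-s³+16s²-83s+140) + (150s²-1280s+2650)
  -s³+16s²-83s+140 = (-(1/150)s+56/1125)(150s²-1280s+2650) + (-(364/225)s+364/45)
  150s²-1280s+2650 = (-(16875/182)s+59625/182)(-(364/225)s+364/45) + (0)
Last nonzero remainder: -(364/225)s+364/45. Dividing through by -364/225 gives the monic gcd s-5.

s-5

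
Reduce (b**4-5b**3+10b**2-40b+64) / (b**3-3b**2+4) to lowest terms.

Euclidean algorithm in ℚ[b]:
  b**4-5b**3+10b**2-40b+64 = (b-2)(b**3-3b**2+4) + (4b**2-44b+72)
  b**3-3b**2+4 = ((1/4)b+2)(4b**2-44b+72) + (70b-140)
  4b**2-44b+72 = ((2/35)b-18/35)(70b-140) + (0)
Last nonzero remainder: 70b-140. Dividing through by 70 gives the monic gcd b-2.
Cancel b-2 from numerator and denominator to get the reduced form.

(b**3-3b**2+4b-32)/(b**2-b-2)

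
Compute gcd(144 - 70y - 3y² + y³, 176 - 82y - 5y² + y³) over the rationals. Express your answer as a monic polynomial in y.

-16 + 6y + y²

Repeated division with remainder:
  y³ - 3y² - 70y + 144 = (y³ - 5y² - 82y + 176) + (2y² + 12y - 32)
  y³ - 5y² - 82y + 176 = ((1/2)y - 11/2)(2y² + 12y - 32) + (0)
Last nonzero remainder: 2y² + 12y - 32. Dividing through by 2 gives the monic gcd y² + 6y - 16.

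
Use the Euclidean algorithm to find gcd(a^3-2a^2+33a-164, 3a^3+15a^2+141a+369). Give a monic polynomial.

a^2+2a+41

Euclidean algorithm in ℚ[a]:
  a^3-2a^2+33a-164 = (1/3)(3a^3+15a^2+141a+369) + (-7a^2-14a-287)
  3a^3+15a^2+141a+369 = (-(3/7)a-9/7)(-7a^2-14a-287) + (0)
Last nonzero remainder: -7a^2-14a-287. Dividing through by -7 gives the monic gcd a^2+2a+41.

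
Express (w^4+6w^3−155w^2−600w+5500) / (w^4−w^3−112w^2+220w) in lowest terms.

Apply the Euclidean algorithm:
  w^4+6w^3−155w^2−600w+5500 = (w^4−w^3−112w^2+220w) + (7w^3−43w^2−820w+5500)
  w^4−w^3−112w^2+220w = ((1/7)w+36/49)(7w^3−43w^2−820w+5500) + ((1800/49)w^2+(1800/49)w−198000/49)
  7w^3−43w^2−820w+5500 = ((343/1800)w−49/36)((1800/49)w^2+(1800/49)w−198000/49) + (0)
Last nonzero remainder: (1800/49)w^2+(1800/49)w−198000/49. Dividing through by 1800/49 gives the monic gcd w^2+w−110.
Cancel w^2+w−110 from numerator and denominator to get the reduced form.

(w^2+5w−50)/(w^2−2w)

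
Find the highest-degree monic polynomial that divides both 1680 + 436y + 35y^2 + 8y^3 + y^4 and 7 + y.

7 + y

By polynomial division,
  y^4 + 8y^3 + 35y^2 + 436y + 1680 = (y^3 + y^2 + 28y + 240)(y + 7) + (0)
The last nonzero remainder y + 7 is already monic.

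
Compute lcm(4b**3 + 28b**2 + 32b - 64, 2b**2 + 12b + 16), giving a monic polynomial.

b**4 + 9b**3 + 22b**2 - 32

Apply the Euclidean algorithm:
  4b**3 + 28b**2 + 32b - 64 = (2b + 2)(2b**2 + 12b + 16) + (-24b - 96)
  2b**2 + 12b + 16 = (-(1/12)b - 1/6)(-24b - 96) + (0)
Last nonzero remainder: -24b - 96. Dividing through by -24 gives the monic gcd b + 4.
Then lcm(f, g) = f·g / gcd(f, g); expanding and making the result monic gives the answer.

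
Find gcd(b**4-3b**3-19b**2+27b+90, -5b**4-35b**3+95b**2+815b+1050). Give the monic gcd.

b**3-19b-30

Repeated division with remainder:
  b**4-3b**3-19b**2+27b+90 = (-1/5)(-5b**4-35b**3+95b**2+815b+1050) + (-10b**3+190b+300)
  -5b**4-35b**3+95b**2+815b+1050 = ((1/2)b+7/2)(-10b**3+190b+300) + (0)
Last nonzero remainder: -10b**3+190b+300. Dividing through by -10 gives the monic gcd b**3-19b-30.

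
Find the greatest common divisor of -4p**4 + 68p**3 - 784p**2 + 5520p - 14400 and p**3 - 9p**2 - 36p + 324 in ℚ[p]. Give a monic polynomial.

Euclidean algorithm in ℚ[p]:
  -4p**4 + 68p**3 - 784p**2 + 5520p - 14400 = (-4p + 32)(p**3 - 9p**2 - 36p + 324) + (-640p**2 + 7968p - 24768)
  p**3 - 9p**2 - 36p + 324 = (-(1/640)p - 69/12800)(-640p**2 + 7968p - 24768) + (-(12699/400)p + 38097/200)
  -640p**2 + 7968p - 24768 = ((256000/12699)p - 550400/4233)(-(12699/400)p + 38097/200) + (0)
Last nonzero remainder: -(12699/400)p + 38097/200. Dividing through by -12699/400 gives the monic gcd p - 6.

p - 6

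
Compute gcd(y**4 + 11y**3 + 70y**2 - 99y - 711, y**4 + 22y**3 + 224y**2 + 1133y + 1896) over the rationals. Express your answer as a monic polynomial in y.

Repeated division with remainder:
  y**4 + 11y**3 + 70y**2 - 99y - 711 = (y**4 + 22y**3 + 224y**2 + 1133y + 1896) + (-11y**3 - 154y**2 - 1232y - 2607)
  y**4 + 22y**3 + 224y**2 + 1133y + 1896 = (-(1/11)y - 8/11)(-11y**3 - 154y**2 - 1232y - 2607) + (0)
Last nonzero remainder: -11y**3 - 154y**2 - 1232y - 2607. Dividing through by -11 gives the monic gcd y**3 + 14y**2 + 112y + 237.

y**3 + 14y**2 + 112y + 237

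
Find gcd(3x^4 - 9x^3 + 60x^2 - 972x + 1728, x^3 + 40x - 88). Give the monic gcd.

x - 2

Repeated division with remainder:
  3x^4 - 9x^3 + 60x^2 - 972x + 1728 = (3x - 9)(x^3 + 40x - 88) + (-60x^2 - 348x + 936)
  x^3 + 40x - 88 = (-(1/60)x + 29/300)(-60x^2 - 348x + 936) + ((2231/25)x - 4462/25)
  -60x^2 - 348x + 936 = (-(1500/2231)x - 11700/2231)((2231/25)x - 4462/25) + (0)
Last nonzero remainder: (2231/25)x - 4462/25. Dividing through by 2231/25 gives the monic gcd x - 2.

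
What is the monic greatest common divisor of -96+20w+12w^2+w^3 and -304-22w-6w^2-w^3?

Euclidean algorithm in ℚ[w]:
  w^3+12w^2+20w-96 = (-1)(-w^3-6w^2-22w-304) + (6w^2-2w-400)
  -w^3-6w^2-22w-304 = (-(1/6)w-19/18)(6w^2-2w-400) + (-(817/9)w-6536/9)
  6w^2-2w-400 = (-(54/817)w+450/817)(-(817/9)w-6536/9) + (0)
Last nonzero remainder: -(817/9)w-6536/9. Dividing through by -817/9 gives the monic gcd w+8.

8+w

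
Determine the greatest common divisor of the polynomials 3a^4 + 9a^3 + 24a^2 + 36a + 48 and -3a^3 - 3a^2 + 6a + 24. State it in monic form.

a^2 + 3a + 4

By polynomial division,
  3a^4 + 9a^3 + 24a^2 + 36a + 48 = (-a - 2)(-3a^3 - 3a^2 + 6a + 24) + (24a^2 + 72a + 96)
  -3a^3 - 3a^2 + 6a + 24 = (-(1/8)a + 1/4)(24a^2 + 72a + 96) + (0)
Last nonzero remainder: 24a^2 + 72a + 96. Dividing through by 24 gives the monic gcd a^2 + 3a + 4.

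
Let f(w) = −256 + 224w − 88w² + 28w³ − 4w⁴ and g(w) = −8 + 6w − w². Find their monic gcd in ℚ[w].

Apply the Euclidean algorithm:
  −4w⁴ + 28w³ − 88w² + 224w − 256 = (4w² − 4w + 32)(−w² + 6w − 8) + (0)
Last nonzero remainder: −w² + 6w − 8. Dividing through by −1 gives the monic gcd w² − 6w + 8.

8 − 6w + w²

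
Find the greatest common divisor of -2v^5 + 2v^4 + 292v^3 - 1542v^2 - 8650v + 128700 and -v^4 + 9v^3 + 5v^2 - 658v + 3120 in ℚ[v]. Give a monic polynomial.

v^2 - 11v + 65

Apply the Euclidean algorithm:
  -2v^5 + 2v^4 + 292v^3 - 1542v^2 - 8650v + 128700 = (2v + 16)(-v^4 + 9v^3 + 5v^2 - 658v + 3120) + (138v^3 - 306v^2 - 4362v + 78780)
  -v^4 + 9v^3 + 5v^2 - 658v + 3120 = (-(1/138)v + 26/529)(138v^3 - 306v^2 - 4362v + 78780) + (-(6120/529)v^2 + (67320/529)v - 397800/529)
  138v^3 - 306v^2 - 4362v + 78780 = (-(12167/1020)v - 53429/510)(-(6120/529)v^2 + (67320/529)v - 397800/529) + (0)
Last nonzero remainder: -(6120/529)v^2 + (67320/529)v - 397800/529. Dividing through by -6120/529 gives the monic gcd v^2 - 11v + 65.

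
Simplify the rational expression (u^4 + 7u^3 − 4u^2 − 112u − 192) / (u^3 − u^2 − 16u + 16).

Apply the Euclidean algorithm:
  u^4 + 7u^3 − 4u^2 − 112u − 192 = (u + 8)(u^3 − u^2 − 16u + 16) + (20u^2 − 320)
  u^3 − u^2 − 16u + 16 = ((1/20)u − 1/20)(20u^2 − 320) + (0)
Last nonzero remainder: 20u^2 − 320. Dividing through by 20 gives the monic gcd u^2 − 16.
Cancel u^2 − 16 from numerator and denominator to get the reduced form.

(u^2 + 7u + 12)/(u − 1)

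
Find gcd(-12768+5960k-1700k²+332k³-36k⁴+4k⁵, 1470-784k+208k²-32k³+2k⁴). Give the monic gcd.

21-4k+k²

Apply the Euclidean algorithm:
  4k⁵-36k⁴+332k³-1700k²+5960k-12768 = (2k+14)(2k⁴-32k³+208k²-784k+1470) + (364k³-3044k²+13996k-33348)
  2k⁴-32k³+208k²-784k+1470 = ((1/182)k-695/16562)(364k³-3044k²+13996k-33348) + ((27840/8281)k²-(111360/8281)k+83520/1183)
  364k³-3044k²+13996k-33348 = ((753571/6960)k-3287557/6960)((27840/8281)k²-(111360/8281)k+83520/1183) + (0)
Last nonzero remainder: (27840/8281)k²-(111360/8281)k+83520/1183. Dividing through by 27840/8281 gives the monic gcd k²-4k+21.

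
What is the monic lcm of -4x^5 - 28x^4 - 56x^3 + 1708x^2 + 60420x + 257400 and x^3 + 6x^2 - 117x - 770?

By polynomial division,
  -4x^5 - 28x^4 - 56x^3 + 1708x^2 + 60420x + 257400 = (-4x^2 - 4x - 500)(x^3 + 6x^2 - 117x - 770) + (1160x^2 - 1160x - 127600)
  x^3 + 6x^2 - 117x - 770 = ((1/1160)x + 7/1160)(1160x^2 - 1160x - 127600) + (0)
Last nonzero remainder: 1160x^2 - 1160x - 127600. Dividing through by 1160 gives the monic gcd x^2 - x - 110.
Then lcm(f, g) = f·g / gcd(f, g); expanding and making the result monic gives the answer.

x^6 + 14x^5 + 63x^4 - 329x^3 - 18094x^2 - 170085x - 450450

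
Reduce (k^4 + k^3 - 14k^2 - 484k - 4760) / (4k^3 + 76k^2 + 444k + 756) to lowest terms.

(k^3 - 6k^2 + 28k - 680)/(4k^2 + 48k + 108)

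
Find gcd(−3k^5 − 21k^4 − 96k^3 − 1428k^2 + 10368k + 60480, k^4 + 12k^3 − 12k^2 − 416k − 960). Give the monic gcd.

k^3 + 8k^2 − 44k − 240

Repeated division with remainder:
  −3k^5 − 21k^4 − 96k^3 − 1428k^2 + 10368k + 60480 = (−3k + 15)(k^4 + 12k^3 − 12k^2 − 416k − 960) + (−312k^3 − 2496k^2 + 13728k + 74880)
  k^4 + 12k^3 − 12k^2 − 416k − 960 = (−(1/312)k − 1/78)(−312k^3 − 2496k^2 + 13728k + 74880) + (0)
Last nonzero remainder: −312k^3 − 2496k^2 + 13728k + 74880. Dividing through by −312 gives the monic gcd k^3 + 8k^2 − 44k − 240.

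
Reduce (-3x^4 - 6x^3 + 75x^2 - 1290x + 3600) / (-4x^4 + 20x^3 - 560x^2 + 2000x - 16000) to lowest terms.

(3x^2 + 21x - 90)/(4x^2 + 400)

By polynomial division,
  -3x^4 - 6x^3 + 75x^2 - 1290x + 3600 = (3/4)(-4x^4 + 20x^3 - 560x^2 + 2000x - 16000) + (-21x^3 + 495x^2 - 2790x + 15600)
  -4x^4 + 20x^3 - 560x^2 + 2000x - 16000 = ((4/21)x + 520/147)(-21x^3 + 495x^2 - 2790x + 15600) + (-(87200/49)x^2 + (436000/49)x - 3488000/49)
  -21x^3 + 495x^2 - 2790x + 15600 = ((1029/87200)x - 1911/8720)(-(87200/49)x^2 + (436000/49)x - 3488000/49) + (0)
Last nonzero remainder: -(87200/49)x^2 + (436000/49)x - 3488000/49. Dividing through by -87200/49 gives the monic gcd x^2 - 5x + 40.
Cancel x^2 - 5x + 40 from numerator and denominator to get the reduced form.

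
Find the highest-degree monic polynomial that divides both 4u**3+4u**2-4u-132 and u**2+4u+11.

u**2+4u+11

Apply the Euclidean algorithm:
  4u**3+4u**2-4u-132 = (4u-12)(u**2+4u+11) + (0)
The last nonzero remainder u**2+4u+11 is already monic.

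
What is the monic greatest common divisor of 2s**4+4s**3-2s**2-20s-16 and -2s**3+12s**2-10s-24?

s+1

Repeated division with remainder:
  2s**4+4s**3-2s**2-20s-16 = (-s-8)(-2s**3+12s**2-10s-24) + (84s**2-124s-208)
  -2s**3+12s**2-10s-24 = (-(1/42)s+95/882)(84s**2-124s-208) + (-(704/441)s-704/441)
  84s**2-124s-208 = (-(9261/176)s+5733/44)(-(704/441)s-704/441) + (0)
Last nonzero remainder: -(704/441)s-704/441. Dividing through by -704/441 gives the monic gcd s+1.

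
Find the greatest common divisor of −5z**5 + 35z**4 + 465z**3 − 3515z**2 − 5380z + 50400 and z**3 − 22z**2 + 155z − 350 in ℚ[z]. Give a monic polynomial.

z**2 − 12z + 35

Apply the Euclidean algorithm:
  −5z**5 + 35z**4 + 465z**3 − 3515z**2 − 5380z + 50400 = (−5z**2 − 75z − 410)(z**3 − 22z**2 + 155z − 350) + (−2660z**2 + 31920z − 93100)
  z**3 − 22z**2 + 155z − 350 = (−(1/2660)z + 1/266)(−2660z**2 + 31920z − 93100) + (0)
Last nonzero remainder: −2660z**2 + 31920z − 93100. Dividing through by −2660 gives the monic gcd z**2 − 12z + 35.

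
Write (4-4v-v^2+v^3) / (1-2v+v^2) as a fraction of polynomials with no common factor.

(-4+v^2)/(-1+v)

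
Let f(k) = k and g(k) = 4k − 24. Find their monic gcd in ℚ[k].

1

By polynomial division,
  k = (1/4)(4k − 24) + (6)
  4k − 24 = ((2/3)k − 4)(6) + (0)
The last nonzero remainder is the constant 6, so the polynomials are coprime and gcd = 1.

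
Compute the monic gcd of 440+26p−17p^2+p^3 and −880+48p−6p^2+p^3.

Repeated division with remainder:
  p^3−17p^2+26p+440 = (p^3−6p^2+48p−880) + (−11p^2−22p+1320)
  p^3−6p^2+48p−880 = (−(1/11)p+8/11)(−11p^2−22p+1320) + (184p−1840)
  −11p^2−22p+1320 = (−(11/184)p−33/46)(184p−1840) + (0)
Last nonzero remainder: 184p−1840. Dividing through by 184 gives the monic gcd p−10.

−10+p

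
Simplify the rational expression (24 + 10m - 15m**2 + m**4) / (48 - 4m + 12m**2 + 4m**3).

(6 + m - 4m**2 + m**3)/(12 - 4m + 4m**2)

Euclidean algorithm in ℚ[m]:
  m**4 - 15m**2 + 10m + 24 = ((1/4)m - 3/4)(4m**3 + 12m**2 - 4m + 48) + (-5m**2 - 5m + 60)
  4m**3 + 12m**2 - 4m + 48 = (-(4/5)m - 8/5)(-5m**2 - 5m + 60) + (36m + 144)
  -5m**2 - 5m + 60 = (-(5/36)m + 5/12)(36m + 144) + (0)
Last nonzero remainder: 36m + 144. Dividing through by 36 gives the monic gcd m + 4.
Cancel m + 4 from numerator and denominator to get the reduced form.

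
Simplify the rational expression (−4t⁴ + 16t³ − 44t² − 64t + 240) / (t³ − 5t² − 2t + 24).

(−4t³ + 24t² − 92t + 120)/(t² − 7t + 12)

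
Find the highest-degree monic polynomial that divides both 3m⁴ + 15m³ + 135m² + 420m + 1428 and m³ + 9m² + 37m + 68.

m² + 5m + 17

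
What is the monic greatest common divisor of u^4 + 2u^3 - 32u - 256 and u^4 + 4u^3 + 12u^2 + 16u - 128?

By polynomial division,
  u^4 + 2u^3 - 32u - 256 = (u^4 + 4u^3 + 12u^2 + 16u - 128) + (-2u^3 - 12u^2 - 48u - 128)
  u^4 + 4u^3 + 12u^2 + 16u - 128 = (-(1/2)u + 1)(-2u^3 - 12u^2 - 48u - 128) + (0)
Last nonzero remainder: -2u^3 - 12u^2 - 48u - 128. Dividing through by -2 gives the monic gcd u^3 + 6u^2 + 24u + 64.

u^3 + 6u^2 + 24u + 64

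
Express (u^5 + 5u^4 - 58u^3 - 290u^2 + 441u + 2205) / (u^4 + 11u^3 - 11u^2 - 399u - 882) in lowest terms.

Apply the Euclidean algorithm:
  u^5 + 5u^4 - 58u^3 - 290u^2 + 441u + 2205 = (u - 6)(u^4 + 11u^3 - 11u^2 - 399u - 882) + (19u^3 + 43u^2 - 1071u - 3087)
  u^4 + 11u^3 - 11u^2 - 399u - 882 = ((1/19)u + 166/361)(19u^3 + 43u^2 - 1071u - 3087) + ((9240/361)u^2 + (92400/361)u + 194040/361)
  19u^3 + 43u^2 - 1071u - 3087 = ((6859/9240)u - 2527/440)((9240/361)u^2 + (92400/361)u + 194040/361) + (0)
Last nonzero remainder: (9240/361)u^2 + (92400/361)u + 194040/361. Dividing through by 9240/361 gives the monic gcd u^2 + 10u + 21.
Cancel u^2 + 10u + 21 from numerator and denominator to get the reduced form.

(u^3 - 5u^2 - 29u + 105)/(u^2 + u - 42)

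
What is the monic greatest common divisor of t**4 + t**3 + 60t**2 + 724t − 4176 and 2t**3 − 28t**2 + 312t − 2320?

t**2 − 4t + 116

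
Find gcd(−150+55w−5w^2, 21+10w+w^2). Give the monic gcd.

By polynomial division,
  −5w^2+55w−150 = (−5)(w^2+10w+21) + (105w−45)
  w^2+10w+21 = ((1/105)w+73/735)(105w−45) + (1248/49)
  105w−45 = ((1715/416)w−735/416)(1248/49) + (0)
The last nonzero remainder is the constant 1248/49, so the polynomials are coprime and gcd = 1.

1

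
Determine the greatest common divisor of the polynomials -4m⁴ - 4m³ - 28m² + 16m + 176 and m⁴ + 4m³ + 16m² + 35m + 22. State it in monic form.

Euclidean algorithm in ℚ[m]:
  -4m⁴ - 4m³ - 28m² + 16m + 176 = (-4)(m⁴ + 4m³ + 16m² + 35m + 22) + (12m³ + 36m² + 156m + 264)
  m⁴ + 4m³ + 16m² + 35m + 22 = ((1/12)m + 1/12)(12m³ + 36m² + 156m + 264) + (0)
Last nonzero remainder: 12m³ + 36m² + 156m + 264. Dividing through by 12 gives the monic gcd m³ + 3m² + 13m + 22.

m³ + 3m² + 13m + 22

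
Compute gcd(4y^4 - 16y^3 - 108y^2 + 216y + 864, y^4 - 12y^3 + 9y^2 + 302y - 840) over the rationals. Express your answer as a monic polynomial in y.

Euclidean algorithm in ℚ[y]:
  4y^4 - 16y^3 - 108y^2 + 216y + 864 = (4)(y^4 - 12y^3 + 9y^2 + 302y - 840) + (32y^3 - 144y^2 - 992y + 4224)
  y^4 - 12y^3 + 9y^2 + 302y - 840 = ((1/32)y - 15/64)(32y^3 - 144y^2 - 992y + 4224) + ((25/4)y^2 - (125/2)y + 150)
  32y^3 - 144y^2 - 992y + 4224 = ((128/25)y + 704/25)((25/4)y^2 - (125/2)y + 150) + (0)
Last nonzero remainder: (25/4)y^2 - (125/2)y + 150. Dividing through by 25/4 gives the monic gcd y^2 - 10y + 24.

y^2 - 10y + 24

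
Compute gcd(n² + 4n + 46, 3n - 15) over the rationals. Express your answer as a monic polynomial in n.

Apply the Euclidean algorithm:
  n² + 4n + 46 = ((1/3)n + 3)(3n - 15) + (91)
  3n - 15 = ((3/91)n - 15/91)(91) + (0)
The last nonzero remainder is the constant 91, so the polynomials are coprime and gcd = 1.

1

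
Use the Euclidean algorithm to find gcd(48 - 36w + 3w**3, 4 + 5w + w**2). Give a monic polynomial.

4 + w

Euclidean algorithm in ℚ[w]:
  3w**3 - 36w + 48 = (3w - 15)(w**2 + 5w + 4) + (27w + 108)
  w**2 + 5w + 4 = ((1/27)w + 1/27)(27w + 108) + (0)
Last nonzero remainder: 27w + 108. Dividing through by 27 gives the monic gcd w + 4.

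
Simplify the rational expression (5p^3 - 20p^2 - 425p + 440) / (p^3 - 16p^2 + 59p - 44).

(5p + 40)/(p - 4)

Apply the Euclidean algorithm:
  5p^3 - 20p^2 - 425p + 440 = (5)(p^3 - 16p^2 + 59p - 44) + (60p^2 - 720p + 660)
  p^3 - 16p^2 + 59p - 44 = ((1/60)p - 1/15)(60p^2 - 720p + 660) + (0)
Last nonzero remainder: 60p^2 - 720p + 660. Dividing through by 60 gives the monic gcd p^2 - 12p + 11.
Cancel p^2 - 12p + 11 from numerator and denominator to get the reduced form.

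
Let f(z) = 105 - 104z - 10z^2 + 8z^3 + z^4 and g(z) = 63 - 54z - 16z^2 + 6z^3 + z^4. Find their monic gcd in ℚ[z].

Repeated division with remainder:
  z^4 + 8z^3 - 10z^2 - 104z + 105 = (z^4 + 6z^3 - 16z^2 - 54z + 63) + (2z^3 + 6z^2 - 50z + 42)
  z^4 + 6z^3 - 16z^2 - 54z + 63 = ((1/2)z + 3/2)(2z^3 + 6z^2 - 50z + 42) + (0)
Last nonzero remainder: 2z^3 + 6z^2 - 50z + 42. Dividing through by 2 gives the monic gcd z^3 + 3z^2 - 25z + 21.

21 - 25z + 3z^2 + z^3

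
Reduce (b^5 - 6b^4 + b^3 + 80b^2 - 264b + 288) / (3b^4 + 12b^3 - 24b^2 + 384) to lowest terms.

(b^2 - 6b + 9)/(3b + 12)

Euclidean algorithm in ℚ[b]:
  b^5 - 6b^4 + b^3 + 80b^2 - 264b + 288 = ((1/3)b - 10/3)(3b^4 + 12b^3 - 24b^2 + 384) + (49b^3 - 392b + 1568)
  3b^4 + 12b^3 - 24b^2 + 384 = ((3/49)b + 12/49)(49b^3 - 392b + 1568) + (0)
Last nonzero remainder: 49b^3 - 392b + 1568. Dividing through by 49 gives the monic gcd b^3 - 8b + 32.
Cancel b^3 - 8b + 32 from numerator and denominator to get the reduced form.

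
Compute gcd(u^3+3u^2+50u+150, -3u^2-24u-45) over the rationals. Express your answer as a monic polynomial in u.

By polynomial division,
  u^3+3u^2+50u+150 = (-(1/3)u+5/3)(-3u^2-24u-45) + (75u+225)
  -3u^2-24u-45 = (-(1/25)u-1/5)(75u+225) + (0)
Last nonzero remainder: 75u+225. Dividing through by 75 gives the monic gcd u+3.

u+3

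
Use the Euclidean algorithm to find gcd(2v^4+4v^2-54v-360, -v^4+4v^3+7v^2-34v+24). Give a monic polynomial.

Repeated division with remainder:
  2v^4+4v^2-54v-360 = (-2)(-v^4+4v^3+7v^2-34v+24) + (8v^3+18v^2-122v-312)
  -v^4+4v^3+7v^2-34v+24 = (-(1/8)v+25/32)(8v^3+18v^2-122v-312) + (-(357/16)v^2+(357/16)v+1071/4)
  8v^3+18v^2-122v-312 = (-(128/357)v-416/357)(-(357/16)v^2+(357/16)v+1071/4) + (0)
Last nonzero remainder: -(357/16)v^2+(357/16)v+1071/4. Dividing through by -357/16 gives the monic gcd v^2-v-12.

v^2-v-12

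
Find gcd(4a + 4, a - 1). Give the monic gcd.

1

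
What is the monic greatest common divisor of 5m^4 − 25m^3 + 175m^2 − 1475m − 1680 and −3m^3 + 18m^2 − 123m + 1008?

m^3 − 6m^2 + 41m − 336

Euclidean algorithm in ℚ[m]:
  5m^4 − 25m^3 + 175m^2 − 1475m − 1680 = (−(5/3)m − 5/3)(−3m^3 + 18m^2 − 123m + 1008) + (0)
Last nonzero remainder: −3m^3 + 18m^2 − 123m + 1008. Dividing through by −3 gives the monic gcd m^3 − 6m^2 + 41m − 336.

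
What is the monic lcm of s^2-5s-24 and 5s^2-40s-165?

s^3-16s^2+31s+264

Euclidean algorithm in ℚ[s]:
  s^2-5s-24 = (1/5)(5s^2-40s-165) + (3s+9)
  5s^2-40s-165 = ((5/3)s-55/3)(3s+9) + (0)
Last nonzero remainder: 3s+9. Dividing through by 3 gives the monic gcd s+3.
Then lcm(f, g) = f·g / gcd(f, g); expanding and making the result monic gives the answer.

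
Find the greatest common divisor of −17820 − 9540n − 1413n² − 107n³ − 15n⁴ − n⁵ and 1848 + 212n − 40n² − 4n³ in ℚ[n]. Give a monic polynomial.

66 + 17n + n²

Euclidean algorithm in ℚ[n]:
  −n⁵ − 15n⁴ − 107n³ − 1413n² − 9540n − 17820 = ((1/4)n² + (5/4)n + 55/2)(−4n³ − 40n² + 212n + 1848) + (−1040n² − 17680n − 68640)
  −4n³ − 40n² + 212n + 1848 = ((1/260)n − 7/260)(−1040n² − 17680n − 68640) + (0)
Last nonzero remainder: −1040n² − 17680n − 68640. Dividing through by −1040 gives the monic gcd n² + 17n + 66.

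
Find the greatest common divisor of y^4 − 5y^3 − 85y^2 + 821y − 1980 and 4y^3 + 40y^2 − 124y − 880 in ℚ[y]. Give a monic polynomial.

y^2 + 6y − 55

By polynomial division,
  y^4 − 5y^3 − 85y^2 + 821y − 1980 = ((1/4)y − 15/4)(4y^3 + 40y^2 − 124y − 880) + (96y^2 + 576y − 5280)
  4y^3 + 40y^2 − 124y − 880 = ((1/24)y + 1/6)(96y^2 + 576y − 5280) + (0)
Last nonzero remainder: 96y^2 + 576y − 5280. Dividing through by 96 gives the monic gcd y^2 + 6y − 55.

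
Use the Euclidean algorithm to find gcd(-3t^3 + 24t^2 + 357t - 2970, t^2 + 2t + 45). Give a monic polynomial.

1

Euclidean algorithm in ℚ[t]:
  -3t^3 + 24t^2 + 357t - 2970 = (-3t + 30)(t^2 + 2t + 45) + (432t - 4320)
  t^2 + 2t + 45 = ((1/432)t + 1/36)(432t - 4320) + (165)
  432t - 4320 = ((144/55)t - 288/11)(165) + (0)
The last nonzero remainder is the constant 165, so the polynomials are coprime and gcd = 1.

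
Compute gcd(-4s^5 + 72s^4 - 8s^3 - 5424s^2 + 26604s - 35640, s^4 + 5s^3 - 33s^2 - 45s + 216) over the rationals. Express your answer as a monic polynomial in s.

s^2 - 6s + 9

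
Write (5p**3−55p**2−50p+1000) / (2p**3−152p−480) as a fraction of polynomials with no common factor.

Apply the Euclidean algorithm:
  5p**3−55p**2−50p+1000 = (5/2)(2p**3−152p−480) + (−55p**2+330p+2200)
  2p**3−152p−480 = (−(2/55)p−12/55)(−55p**2+330p+2200) + (0)
Last nonzero remainder: −55p**2+330p+2200. Dividing through by −55 gives the monic gcd p**2−6p−40.
Cancel p**2−6p−40 from numerator and denominator to get the reduced form.

(5p−25)/(2p+12)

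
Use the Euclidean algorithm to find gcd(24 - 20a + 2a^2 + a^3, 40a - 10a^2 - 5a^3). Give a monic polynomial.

-2 + a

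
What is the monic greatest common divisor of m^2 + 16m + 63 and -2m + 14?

1

Apply the Euclidean algorithm:
  m^2 + 16m + 63 = (-(1/2)m - 23/2)(-2m + 14) + (224)
  -2m + 14 = (-(1/112)m + 1/16)(224) + (0)
The last nonzero remainder is the constant 224, so the polynomials are coprime and gcd = 1.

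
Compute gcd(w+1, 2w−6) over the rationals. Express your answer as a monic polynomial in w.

Apply the Euclidean algorithm:
  w+1 = (1/2)(2w−6) + (4)
  2w−6 = ((1/2)w−3/2)(4) + (0)
The last nonzero remainder is the constant 4, so the polynomials are coprime and gcd = 1.

1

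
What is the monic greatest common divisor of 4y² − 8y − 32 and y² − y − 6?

Euclidean algorithm in ℚ[y]:
  4y² − 8y − 32 = (4)(y² − y − 6) + (−4y − 8)
  y² − y − 6 = (−(1/4)y + 3/4)(−4y − 8) + (0)
Last nonzero remainder: −4y − 8. Dividing through by −4 gives the monic gcd y + 2.

y + 2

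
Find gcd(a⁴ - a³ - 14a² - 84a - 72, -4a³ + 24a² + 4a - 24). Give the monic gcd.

Apply the Euclidean algorithm:
  a⁴ - a³ - 14a² - 84a - 72 = (-(1/4)a - 5/4)(-4a³ + 24a² + 4a - 24) + (17a² - 85a - 102)
  -4a³ + 24a² + 4a - 24 = (-(4/17)a + 4/17)(17a² - 85a - 102) + (0)
Last nonzero remainder: 17a² - 85a - 102. Dividing through by 17 gives the monic gcd a² - 5a - 6.

a² - 5a - 6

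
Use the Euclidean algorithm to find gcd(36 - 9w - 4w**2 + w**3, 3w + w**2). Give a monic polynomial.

Apply the Euclidean algorithm:
  w**3 - 4w**2 - 9w + 36 = (w - 7)(w**2 + 3w) + (12w + 36)
  w**2 + 3w = ((1/12)w)(12w + 36) + (0)
Last nonzero remainder: 12w + 36. Dividing through by 12 gives the monic gcd w + 3.

3 + w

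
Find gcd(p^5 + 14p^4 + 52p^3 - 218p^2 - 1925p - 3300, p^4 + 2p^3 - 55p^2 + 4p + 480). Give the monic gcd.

Repeated division with remainder:
  p^5 + 14p^4 + 52p^3 - 218p^2 - 1925p - 3300 = (p + 12)(p^4 + 2p^3 - 55p^2 + 4p + 480) + (83p^3 + 438p^2 - 2453p - 9060)
  p^4 + 2p^3 - 55p^2 + 4p + 480 = ((1/83)p - 272/6889)(83p^3 + 438p^2 - 2453p - 9060) + (-(56160/6889)p^2 + (112320/6889)p + 842400/6889)
  83p^3 + 438p^2 - 2453p - 9060 = (-(571787/56160)p - 1040239/14040)(-(56160/6889)p^2 + (112320/6889)p + 842400/6889) + (0)
Last nonzero remainder: -(56160/6889)p^2 + (112320/6889)p + 842400/6889. Dividing through by -56160/6889 gives the monic gcd p^2 - 2p - 15.

p^2 - 2p - 15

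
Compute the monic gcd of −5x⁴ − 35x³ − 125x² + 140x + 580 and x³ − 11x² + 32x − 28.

x − 2

Repeated division with remainder:
  −5x⁴ − 35x³ − 125x² + 140x + 580 = (−5x − 90)(x³ − 11x² + 32x − 28) + (−955x² + 2880x − 1940)
  x³ − 11x² + 32x − 28 = (−(1/955)x + 305/36481)(−955x² + 2880x − 1940) + ((214884/36481)x − 429768/36481)
  −955x² + 2880x − 1940 = (−(34839355/214884)x + 17693285/107442)((214884/36481)x − 429768/36481) + (0)
Last nonzero remainder: (214884/36481)x − 429768/36481. Dividing through by 214884/36481 gives the monic gcd x − 2.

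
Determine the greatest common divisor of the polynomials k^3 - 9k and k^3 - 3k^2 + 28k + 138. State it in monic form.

By polynomial division,
  k^3 - 9k = (k^3 - 3k^2 + 28k + 138) + (3k^2 - 37k - 138)
  k^3 - 3k^2 + 28k + 138 = ((1/3)k + 28/9)(3k^2 - 37k - 138) + ((1702/9)k + 1702/3)
  3k^2 - 37k - 138 = ((27/1702)k - 9/37)((1702/9)k + 1702/3) + (0)
Last nonzero remainder: (1702/9)k + 1702/3. Dividing through by 1702/9 gives the monic gcd k + 3.

k + 3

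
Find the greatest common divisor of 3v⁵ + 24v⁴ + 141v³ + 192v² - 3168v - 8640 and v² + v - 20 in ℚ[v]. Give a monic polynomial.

Apply the Euclidean algorithm:
  3v⁵ + 24v⁴ + 141v³ + 192v² - 3168v - 8640 = (3v³ + 21v² + 180v + 432)(v² + v - 20) + (0)
The last nonzero remainder v² + v - 20 is already monic.

v² + v - 20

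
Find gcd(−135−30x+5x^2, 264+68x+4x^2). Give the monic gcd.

1

Euclidean algorithm in ℚ[x]:
  5x^2−30x−135 = (5/4)(4x^2+68x+264) + (−115x−465)
  4x^2+68x+264 = (−(4/115)x−1192/2645)(−115x−465) + (28800/529)
  −115x−465 = (−(12167/5760)x−16399/1920)(28800/529) + (0)
The last nonzero remainder is the constant 28800/529, so the polynomials are coprime and gcd = 1.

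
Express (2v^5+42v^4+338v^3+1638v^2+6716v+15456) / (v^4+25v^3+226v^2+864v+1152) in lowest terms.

(2v^3+14v^2+46v+322)/(v^2+11v+24)

Apply the Euclidean algorithm:
  2v^5+42v^4+338v^3+1638v^2+6716v+15456 = (2v-8)(v^4+25v^3+226v^2+864v+1152) + (86v^3+1718v^2+11324v+24672)
  v^4+25v^3+226v^2+864v+1152 = ((1/86)v+108/1849)(86v^3+1718v^2+11324v+24672) + (-(11136/1849)v^2-(155904/1849)v-534528/1849)
  86v^3+1718v^2+11324v+24672 = (-(79507/5568)v-475193/5568)(-(11136/1849)v^2-(155904/1849)v-534528/1849) + (0)
Last nonzero remainder: -(11136/1849)v^2-(155904/1849)v-534528/1849. Dividing through by -11136/1849 gives the monic gcd v^2+14v+48.
Cancel v^2+14v+48 from numerator and denominator to get the reduced form.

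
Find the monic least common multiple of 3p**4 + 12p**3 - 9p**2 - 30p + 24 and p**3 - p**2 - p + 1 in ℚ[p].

p**5 + 5p**4 + p**3 - 13p**2 - 2p + 8

Repeated division with remainder:
  3p**4 + 12p**3 - 9p**2 - 30p + 24 = (3p + 15)(p**3 - p**2 - p + 1) + (9p**2 - 18p + 9)
  p**3 - p**2 - p + 1 = ((1/9)p + 1/9)(9p**2 - 18p + 9) + (0)
Last nonzero remainder: 9p**2 - 18p + 9. Dividing through by 9 gives the monic gcd p**2 - 2p + 1.
Then lcm(f, g) = f·g / gcd(f, g); expanding and making the result monic gives the answer.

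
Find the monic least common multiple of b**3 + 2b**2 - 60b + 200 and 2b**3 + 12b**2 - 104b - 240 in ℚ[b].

b**5 - 2b**4 - 80b**3 + 416b**2 - 80b - 2400

Apply the Euclidean algorithm:
  b**3 + 2b**2 - 60b + 200 = (1/2)(2b**3 + 12b**2 - 104b - 240) + (-4b**2 - 8b + 320)
  2b**3 + 12b**2 - 104b - 240 = (-(1/2)b - 2)(-4b**2 - 8b + 320) + (40b + 400)
  -4b**2 - 8b + 320 = (-(1/10)b + 4/5)(40b + 400) + (0)
Last nonzero remainder: 40b + 400. Dividing through by 40 gives the monic gcd b + 10.
Then lcm(f, g) = f·g / gcd(f, g); expanding and making the result monic gives the answer.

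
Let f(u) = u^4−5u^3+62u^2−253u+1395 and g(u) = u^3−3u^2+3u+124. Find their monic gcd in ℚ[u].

u^2−7u+31

Euclidean algorithm in ℚ[u]:
  u^4−5u^3+62u^2−253u+1395 = (u−2)(u^3−3u^2+3u+124) + (53u^2−371u+1643)
  u^3−3u^2+3u+124 = ((1/53)u+4/53)(53u^2−371u+1643) + (0)
Last nonzero remainder: 53u^2−371u+1643. Dividing through by 53 gives the monic gcd u^2−7u+31.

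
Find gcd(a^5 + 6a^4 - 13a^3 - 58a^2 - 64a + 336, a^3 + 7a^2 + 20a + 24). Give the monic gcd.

Apply the Euclidean algorithm:
  a^5 + 6a^4 - 13a^3 - 58a^2 - 64a + 336 = (a^2 - a - 26)(a^3 + 7a^2 + 20a + 24) + (120a^2 + 480a + 960)
  a^3 + 7a^2 + 20a + 24 = ((1/120)a + 1/40)(120a^2 + 480a + 960) + (0)
Last nonzero remainder: 120a^2 + 480a + 960. Dividing through by 120 gives the monic gcd a^2 + 4a + 8.

a^2 + 4a + 8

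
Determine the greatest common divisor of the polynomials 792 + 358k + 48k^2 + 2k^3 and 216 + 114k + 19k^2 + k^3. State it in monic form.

Apply the Euclidean algorithm:
  2k^3 + 48k^2 + 358k + 792 = (2)(k^3 + 19k^2 + 114k + 216) + (10k^2 + 130k + 360)
  k^3 + 19k^2 + 114k + 216 = ((1/10)k + 3/5)(10k^2 + 130k + 360) + (0)
Last nonzero remainder: 10k^2 + 130k + 360. Dividing through by 10 gives the monic gcd k^2 + 13k + 36.

36 + 13k + k^2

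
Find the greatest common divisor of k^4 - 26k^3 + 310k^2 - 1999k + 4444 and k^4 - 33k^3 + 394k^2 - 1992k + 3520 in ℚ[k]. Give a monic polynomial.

Repeated division with remainder:
  k^4 - 26k^3 + 310k^2 - 1999k + 4444 = (k^4 - 33k^3 + 394k^2 - 1992k + 3520) + (7k^3 - 84k^2 - 7k + 924)
  k^4 - 33k^3 + 394k^2 - 1992k + 3520 = ((1/7)k - 3)(7k^3 - 84k^2 - 7k + 924) + (143k^2 - 2145k + 6292)
  7k^3 - 84k^2 - 7k + 924 = ((7/143)k + 21/143)(143k^2 - 2145k + 6292) + (0)
Last nonzero remainder: 143k^2 - 2145k + 6292. Dividing through by 143 gives the monic gcd k^2 - 15k + 44.

k^2 - 15k + 44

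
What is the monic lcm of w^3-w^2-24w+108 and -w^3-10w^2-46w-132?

By polynomial division,
  w^3-w^2-24w+108 = (-1)(-w^3-10w^2-46w-132) + (-11w^2-70w-24)
  -w^3-10w^2-46w-132 = ((1/11)w+40/121)(-11w^2-70w-24) + (-(2502/121)w-15012/121)
  -11w^2-70w-24 = ((1331/2502)w+242/1251)(-(2502/121)w-15012/121) + (0)
Last nonzero remainder: -(2502/121)w-15012/121. Dividing through by -2502/121 gives the monic gcd w+6.
Then lcm(f, g) = f·g / gcd(f, g); expanding and making the result monic gives the answer.

w^5+3w^4-6w^3-10w^2-96w+2376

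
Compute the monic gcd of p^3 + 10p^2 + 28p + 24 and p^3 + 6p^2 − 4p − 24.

p^2 + 8p + 12

Euclidean algorithm in ℚ[p]:
  p^3 + 10p^2 + 28p + 24 = (p^3 + 6p^2 − 4p − 24) + (4p^2 + 32p + 48)
  p^3 + 6p^2 − 4p − 24 = ((1/4)p − 1/2)(4p^2 + 32p + 48) + (0)
Last nonzero remainder: 4p^2 + 32p + 48. Dividing through by 4 gives the monic gcd p^2 + 8p + 12.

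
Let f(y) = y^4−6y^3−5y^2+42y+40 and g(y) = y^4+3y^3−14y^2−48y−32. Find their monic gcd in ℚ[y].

y^3−y^2−10y−8

By polynomial division,
  y^4−6y^3−5y^2+42y+40 = (y^4+3y^3−14y^2−48y−32) + (−9y^3+9y^2+90y+72)
  y^4+3y^3−14y^2−48y−32 = (−(1/9)y−4/9)(−9y^3+9y^2+90y+72) + (0)
Last nonzero remainder: −9y^3+9y^2+90y+72. Dividing through by −9 gives the monic gcd y^3−y^2−10y−8.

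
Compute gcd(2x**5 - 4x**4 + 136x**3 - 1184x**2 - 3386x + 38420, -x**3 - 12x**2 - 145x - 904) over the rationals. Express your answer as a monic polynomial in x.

Apply the Euclidean algorithm:
  2x**5 - 4x**4 + 136x**3 - 1184x**2 - 3386x + 38420 = (-2x**2 + 28x - 182)(-x**3 - 12x**2 - 145x - 904) + (-1116x**2 - 4464x - 126108)
  -x**3 - 12x**2 - 145x - 904 = ((1/1116)x + 2/279)(-1116x**2 - 4464x - 126108) + (0)
Last nonzero remainder: -1116x**2 - 4464x - 126108. Dividing through by -1116 gives the monic gcd x**2 + 4x + 113.

x**2 + 4x + 113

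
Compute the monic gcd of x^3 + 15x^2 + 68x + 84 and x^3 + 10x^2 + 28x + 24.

Repeated division with remainder:
  x^3 + 15x^2 + 68x + 84 = (x^3 + 10x^2 + 28x + 24) + (5x^2 + 40x + 60)
  x^3 + 10x^2 + 28x + 24 = ((1/5)x + 2/5)(5x^2 + 40x + 60) + (0)
Last nonzero remainder: 5x^2 + 40x + 60. Dividing through by 5 gives the monic gcd x^2 + 8x + 12.

x^2 + 8x + 12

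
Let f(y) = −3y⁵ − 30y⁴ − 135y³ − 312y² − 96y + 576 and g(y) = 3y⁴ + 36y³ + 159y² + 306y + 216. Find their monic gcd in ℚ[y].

Euclidean algorithm in ℚ[y]:
  −3y⁵ − 30y⁴ − 135y³ − 312y² − 96y + 576 = (−y + 2)(3y⁴ + 36y³ + 159y² + 306y + 216) + (−48y³ − 324y² − 492y + 144)
  3y⁴ + 36y³ + 159y² + 306y + 216 = (−(1/16)y − 21/64)(−48y³ − 324y² − 492y + 144) + ((351/16)y² + (2457/16)y + 1053/4)
  −48y³ − 324y² − 492y + 144 = (−(256/117)y + 64/117)((351/16)y² + (2457/16)y + 1053/4) + (0)
Last nonzero remainder: (351/16)y² + (2457/16)y + 1053/4. Dividing through by 351/16 gives the monic gcd y² + 7y + 12.

y² + 7y + 12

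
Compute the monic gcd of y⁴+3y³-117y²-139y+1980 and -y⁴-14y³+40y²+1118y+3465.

y³+7y²-89y-495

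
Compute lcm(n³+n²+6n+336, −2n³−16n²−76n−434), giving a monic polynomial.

n⁵+2n⁴+38n³+373n²+522n+10416

Apply the Euclidean algorithm:
  n³+n²+6n+336 = (−1/2)(−2n³−16n²−76n−434) + (−7n²−32n+119)
  −2n³−16n²−76n−434 = ((2/7)n+48/49)(−7n²−32n+119) + (−(3854/49)n−3854/7)
  −7n²−32n+119 = ((343/3854)n−833/3854)(−(3854/49)n−3854/7) + (0)
Last nonzero remainder: −(3854/49)n−3854/7. Dividing through by −3854/49 gives the monic gcd n+7.
Then lcm(f, g) = f·g / gcd(f, g); expanding and making the result monic gives the answer.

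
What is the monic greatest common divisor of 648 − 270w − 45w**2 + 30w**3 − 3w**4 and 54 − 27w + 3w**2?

18 − 9w + w**2

Euclidean algorithm in ℚ[w]:
  −3w**4 + 30w**3 − 45w**2 − 270w + 648 = (−w**2 + w + 12)(3w**2 − 27w + 54) + (0)
Last nonzero remainder: 3w**2 − 27w + 54. Dividing through by 3 gives the monic gcd w**2 − 9w + 18.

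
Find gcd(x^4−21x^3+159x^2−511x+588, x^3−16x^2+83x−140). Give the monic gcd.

x^2−11x+28

By polynomial division,
  x^4−21x^3+159x^2−511x+588 = (x−5)(x^3−16x^2+83x−140) + (−4x^2+44x−112)
  x^3−16x^2+83x−140 = (−(1/4)x+5/4)(−4x^2+44x−112) + (0)
Last nonzero remainder: −4x^2+44x−112. Dividing through by −4 gives the monic gcd x^2−11x+28.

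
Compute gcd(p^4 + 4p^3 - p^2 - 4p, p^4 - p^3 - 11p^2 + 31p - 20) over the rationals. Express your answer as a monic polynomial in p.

Repeated division with remainder:
  p^4 + 4p^3 - p^2 - 4p = (p^4 - p^3 - 11p^2 + 31p - 20) + (5p^3 + 10p^2 - 35p + 20)
  p^4 - p^3 - 11p^2 + 31p - 20 = ((1/5)p - 3/5)(5p^3 + 10p^2 - 35p + 20) + (2p^2 + 6p - 8)
  5p^3 + 10p^2 - 35p + 20 = ((5/2)p - 5/2)(2p^2 + 6p - 8) + (0)
Last nonzero remainder: 2p^2 + 6p - 8. Dividing through by 2 gives the monic gcd p^2 + 3p - 4.

p^2 + 3p - 4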